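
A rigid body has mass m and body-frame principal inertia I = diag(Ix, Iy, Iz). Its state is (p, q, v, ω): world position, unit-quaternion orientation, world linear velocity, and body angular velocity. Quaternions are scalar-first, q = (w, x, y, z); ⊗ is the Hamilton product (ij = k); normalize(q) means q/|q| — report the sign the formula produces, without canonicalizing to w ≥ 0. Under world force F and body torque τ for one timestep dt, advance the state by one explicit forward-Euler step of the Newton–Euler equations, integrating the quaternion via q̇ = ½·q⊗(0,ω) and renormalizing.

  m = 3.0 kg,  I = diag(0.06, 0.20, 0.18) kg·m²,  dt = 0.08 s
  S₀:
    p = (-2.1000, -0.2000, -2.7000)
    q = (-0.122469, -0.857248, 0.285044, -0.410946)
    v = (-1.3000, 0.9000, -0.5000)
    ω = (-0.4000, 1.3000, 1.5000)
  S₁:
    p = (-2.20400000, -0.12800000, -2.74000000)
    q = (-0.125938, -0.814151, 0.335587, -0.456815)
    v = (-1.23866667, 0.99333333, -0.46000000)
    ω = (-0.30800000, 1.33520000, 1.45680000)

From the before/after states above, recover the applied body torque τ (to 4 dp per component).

τ = (0.0300, 0.1600, -0.1700)

rate change Δω = (0.09200000, 0.03520000, -0.04320000)
I·α + gyro = (0.0300, 0.1600, -0.1700)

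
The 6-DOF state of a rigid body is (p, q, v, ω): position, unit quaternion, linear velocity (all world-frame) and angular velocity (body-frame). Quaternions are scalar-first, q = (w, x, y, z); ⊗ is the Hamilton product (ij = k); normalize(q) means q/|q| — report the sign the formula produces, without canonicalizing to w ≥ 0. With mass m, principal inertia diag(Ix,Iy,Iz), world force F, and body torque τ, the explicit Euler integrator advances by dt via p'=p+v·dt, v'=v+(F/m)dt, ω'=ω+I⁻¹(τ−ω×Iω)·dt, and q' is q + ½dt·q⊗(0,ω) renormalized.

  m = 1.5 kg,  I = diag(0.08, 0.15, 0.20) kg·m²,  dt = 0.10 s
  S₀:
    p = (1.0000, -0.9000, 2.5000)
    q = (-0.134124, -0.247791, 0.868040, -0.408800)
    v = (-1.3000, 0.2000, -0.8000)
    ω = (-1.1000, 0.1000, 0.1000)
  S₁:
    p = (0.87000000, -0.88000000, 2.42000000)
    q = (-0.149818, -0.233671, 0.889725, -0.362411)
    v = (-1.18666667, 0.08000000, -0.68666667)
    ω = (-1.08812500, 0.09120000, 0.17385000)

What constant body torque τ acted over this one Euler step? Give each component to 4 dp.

τ = (0.0100, 0.0000, 0.1400)

Δω = ω₁−ω₀ = (0.01187500, -0.00880000, 0.07385000)
I·α + gyro = (0.0100, 0.0000, 0.1400)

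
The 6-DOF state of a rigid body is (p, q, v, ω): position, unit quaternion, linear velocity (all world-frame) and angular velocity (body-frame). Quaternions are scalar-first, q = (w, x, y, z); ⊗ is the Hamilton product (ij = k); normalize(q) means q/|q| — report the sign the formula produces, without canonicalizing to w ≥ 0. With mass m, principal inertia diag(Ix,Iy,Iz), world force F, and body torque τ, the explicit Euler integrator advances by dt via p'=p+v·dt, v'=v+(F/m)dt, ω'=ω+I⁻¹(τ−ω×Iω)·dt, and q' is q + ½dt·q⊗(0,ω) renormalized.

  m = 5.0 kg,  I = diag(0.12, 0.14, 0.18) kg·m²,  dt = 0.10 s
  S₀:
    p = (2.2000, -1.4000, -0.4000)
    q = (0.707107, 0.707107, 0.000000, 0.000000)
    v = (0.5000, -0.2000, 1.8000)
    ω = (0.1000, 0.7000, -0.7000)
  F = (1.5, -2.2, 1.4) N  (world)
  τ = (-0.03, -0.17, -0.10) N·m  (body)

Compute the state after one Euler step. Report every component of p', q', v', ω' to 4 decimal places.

p' = (2.2500, -1.4200, -0.2200)
q' = (0.7027, 0.7098, 0.0494, 0.0000)
v' = (0.5300, -0.2440, 1.8280)
ω' = (0.0913, 0.5756, -0.7563)

gyro term ω×Iω = (-0.0196, 0.0042, 0.0014)
(τ − ω×Iω)/I = (-0.0867, -1.2443, -0.5633)
ω + α·dt = (0.0913, 0.5756, -0.7563)
q⊗(0,ω) = (-0.0707107, 0.0707107, 0.9899498, 0.0000000)
updated quaternion q' = (0.7027, 0.7098, 0.0494, 0.0000)
a = F/m = (0.3000, -0.4400, 0.2800)
p' = p + v·dt = (2.2500, -1.4200, -0.2200)
new velocity v' = (0.5300, -0.2440, 1.8280)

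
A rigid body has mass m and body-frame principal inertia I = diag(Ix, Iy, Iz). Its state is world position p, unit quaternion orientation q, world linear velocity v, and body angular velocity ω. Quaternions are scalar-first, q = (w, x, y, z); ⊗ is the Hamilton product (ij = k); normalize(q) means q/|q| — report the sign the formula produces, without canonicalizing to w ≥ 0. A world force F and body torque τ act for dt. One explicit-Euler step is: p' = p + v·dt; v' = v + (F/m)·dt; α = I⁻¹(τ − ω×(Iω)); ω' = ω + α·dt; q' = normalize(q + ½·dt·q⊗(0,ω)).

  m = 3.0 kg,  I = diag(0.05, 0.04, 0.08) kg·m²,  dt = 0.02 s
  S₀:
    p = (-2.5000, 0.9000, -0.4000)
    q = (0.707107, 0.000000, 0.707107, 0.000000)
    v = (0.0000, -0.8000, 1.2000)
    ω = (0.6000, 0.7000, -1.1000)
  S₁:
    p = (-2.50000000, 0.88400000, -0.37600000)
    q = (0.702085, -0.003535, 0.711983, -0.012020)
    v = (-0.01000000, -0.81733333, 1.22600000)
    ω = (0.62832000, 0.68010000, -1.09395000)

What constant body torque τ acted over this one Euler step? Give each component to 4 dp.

τ = (0.0400, -0.0200, 0.0200)

ω₁ − ω₀ = (0.02832000, -0.01990000, 0.00605000)
ω₀×(Iω₀) = (-0.0308, 0.0198, -0.0042)
I·α + gyro = (0.0400, -0.0200, 0.0200)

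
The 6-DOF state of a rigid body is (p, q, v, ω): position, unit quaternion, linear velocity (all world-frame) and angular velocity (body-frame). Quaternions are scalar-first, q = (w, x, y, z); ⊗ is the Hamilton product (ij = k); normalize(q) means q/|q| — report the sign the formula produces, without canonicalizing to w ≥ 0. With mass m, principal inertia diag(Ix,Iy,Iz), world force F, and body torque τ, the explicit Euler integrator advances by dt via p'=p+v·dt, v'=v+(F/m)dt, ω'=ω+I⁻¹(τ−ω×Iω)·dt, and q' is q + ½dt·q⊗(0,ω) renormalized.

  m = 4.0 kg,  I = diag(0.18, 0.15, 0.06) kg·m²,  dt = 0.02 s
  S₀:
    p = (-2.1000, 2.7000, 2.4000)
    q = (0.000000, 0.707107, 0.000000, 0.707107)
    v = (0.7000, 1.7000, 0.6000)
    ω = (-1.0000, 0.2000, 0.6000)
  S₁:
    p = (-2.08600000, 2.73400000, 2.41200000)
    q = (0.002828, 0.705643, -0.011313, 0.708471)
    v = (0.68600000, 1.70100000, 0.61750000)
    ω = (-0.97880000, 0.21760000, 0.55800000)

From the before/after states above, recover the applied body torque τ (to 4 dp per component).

τ = (0.1800, 0.0600, -0.1200)

ω₁ − ω₀ = (0.02120000, 0.01760000, -0.04200000)
gyro term ω₀×Iω₀ = (-0.0108, -0.0720, 0.0060)
I·α + gyro = (0.1800, 0.0600, -0.1200)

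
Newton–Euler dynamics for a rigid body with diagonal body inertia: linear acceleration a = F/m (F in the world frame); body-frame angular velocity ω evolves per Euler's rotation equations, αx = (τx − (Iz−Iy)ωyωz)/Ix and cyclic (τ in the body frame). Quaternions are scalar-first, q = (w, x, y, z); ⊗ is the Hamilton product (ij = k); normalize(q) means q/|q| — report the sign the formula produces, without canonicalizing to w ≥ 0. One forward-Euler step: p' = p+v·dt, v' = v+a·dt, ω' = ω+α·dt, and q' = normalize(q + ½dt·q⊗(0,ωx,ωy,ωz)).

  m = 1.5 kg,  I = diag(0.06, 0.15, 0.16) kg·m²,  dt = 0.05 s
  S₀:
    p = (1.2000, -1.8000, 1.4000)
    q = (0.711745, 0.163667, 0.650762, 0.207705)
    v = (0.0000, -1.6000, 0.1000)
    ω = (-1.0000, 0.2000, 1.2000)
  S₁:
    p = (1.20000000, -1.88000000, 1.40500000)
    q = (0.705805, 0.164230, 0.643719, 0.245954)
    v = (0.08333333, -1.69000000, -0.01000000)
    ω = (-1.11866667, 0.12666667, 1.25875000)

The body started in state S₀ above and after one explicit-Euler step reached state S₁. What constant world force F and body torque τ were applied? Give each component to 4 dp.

v₁ − v₀ = (0.08333333, -0.09000000, -0.11000000)
m·(v₁−v₀)/dt = (2.5000, -2.7000, -3.3000)
ω₁ − ω₀ = (-0.11866667, -0.07333333, 0.05875000)
ω₀×(Iω₀) = (0.0024, 0.1200, -0.0180)
I·α + gyro = (-0.1400, -0.1000, 0.1700)

F = (2.5000, -2.7000, -3.3000)
τ = (-0.1400, -0.1000, 0.1700)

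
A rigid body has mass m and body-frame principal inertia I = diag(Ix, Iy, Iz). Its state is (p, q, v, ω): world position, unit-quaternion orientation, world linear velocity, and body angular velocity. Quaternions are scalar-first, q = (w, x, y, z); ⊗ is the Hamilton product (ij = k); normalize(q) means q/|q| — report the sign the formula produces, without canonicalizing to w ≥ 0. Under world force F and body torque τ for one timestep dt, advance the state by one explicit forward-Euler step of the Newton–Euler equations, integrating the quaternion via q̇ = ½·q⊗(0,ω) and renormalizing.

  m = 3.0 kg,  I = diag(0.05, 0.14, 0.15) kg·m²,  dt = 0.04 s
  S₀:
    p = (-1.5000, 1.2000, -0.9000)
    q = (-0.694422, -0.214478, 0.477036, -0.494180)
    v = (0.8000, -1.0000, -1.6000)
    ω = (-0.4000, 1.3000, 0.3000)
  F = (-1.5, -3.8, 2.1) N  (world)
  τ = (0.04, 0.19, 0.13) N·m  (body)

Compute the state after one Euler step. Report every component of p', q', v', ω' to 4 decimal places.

angular accel α = (0.7220, 1.2714, 1.1787)
ω' = ω + α·dt = (-0.3711, 1.3509, 0.3471)
Hamilton product q⊗(0,ω) = (-0.5576840, 1.0633136, -0.6407332, -0.2963336)
q + ½dt·q⊗(0,ω), renormalized = (-0.7053, -0.1931, 0.4640, -0.4999)
a = F/m = (-0.5000, -1.2667, 0.7000)
new position p' = (-1.4680, 1.1600, -0.9640)
v' = v + a·dt = (0.7800, -1.0507, -1.5720)

p' = (-1.4680, 1.1600, -0.9640)
q' = (-0.7053, -0.1931, 0.4640, -0.4999)
v' = (0.7800, -1.0507, -1.5720)
ω' = (-0.3711, 1.3509, 0.3471)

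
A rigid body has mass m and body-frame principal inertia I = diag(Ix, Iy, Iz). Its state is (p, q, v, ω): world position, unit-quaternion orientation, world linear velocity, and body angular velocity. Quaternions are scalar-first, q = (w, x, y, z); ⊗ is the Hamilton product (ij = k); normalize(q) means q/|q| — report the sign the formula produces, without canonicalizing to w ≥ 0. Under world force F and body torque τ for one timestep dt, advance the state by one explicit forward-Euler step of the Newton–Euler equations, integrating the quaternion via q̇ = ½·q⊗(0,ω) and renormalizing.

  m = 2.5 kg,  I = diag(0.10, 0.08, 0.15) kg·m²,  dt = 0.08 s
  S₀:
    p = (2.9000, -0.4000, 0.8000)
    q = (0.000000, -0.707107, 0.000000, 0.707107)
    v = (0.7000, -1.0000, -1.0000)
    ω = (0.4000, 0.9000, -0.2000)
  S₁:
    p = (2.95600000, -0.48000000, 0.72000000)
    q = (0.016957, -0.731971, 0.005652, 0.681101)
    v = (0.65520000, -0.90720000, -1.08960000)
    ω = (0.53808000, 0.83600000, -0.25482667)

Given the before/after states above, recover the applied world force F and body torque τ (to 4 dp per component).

F = (-1.4000, 2.9000, -2.8000)
τ = (0.1600, -0.0600, -0.1100)

Δv = v₁−v₀ = (-0.04480000, 0.09280000, -0.08960000)
F = m·Δv/dt = (-1.4000, 2.9000, -2.8000)
rate change Δω = (0.13808000, -0.06400000, -0.05482667)
precession coupling = (-0.0126, 0.0040, -0.0072)
τ = I·(Δω/dt) + ω₀×(Iω₀) = (0.1600, -0.0600, -0.1100)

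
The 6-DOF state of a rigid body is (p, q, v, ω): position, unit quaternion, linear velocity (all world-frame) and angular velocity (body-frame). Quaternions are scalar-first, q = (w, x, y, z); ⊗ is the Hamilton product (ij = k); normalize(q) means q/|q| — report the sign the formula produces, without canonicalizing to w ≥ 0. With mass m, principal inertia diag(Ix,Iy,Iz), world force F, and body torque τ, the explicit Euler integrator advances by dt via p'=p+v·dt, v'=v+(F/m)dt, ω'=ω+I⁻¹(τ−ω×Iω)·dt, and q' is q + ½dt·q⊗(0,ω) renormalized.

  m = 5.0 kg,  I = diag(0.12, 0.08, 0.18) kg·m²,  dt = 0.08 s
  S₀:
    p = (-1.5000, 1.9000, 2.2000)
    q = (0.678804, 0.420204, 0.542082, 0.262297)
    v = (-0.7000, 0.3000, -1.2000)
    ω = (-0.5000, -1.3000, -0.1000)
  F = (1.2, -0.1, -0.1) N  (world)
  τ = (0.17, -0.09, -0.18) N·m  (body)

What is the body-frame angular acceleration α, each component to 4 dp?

ω×(Iω) gyroscopic = (0.0130, -0.0030, -0.0260)
(τ − ω×Iω)/I = (1.3083, -1.0875, -0.8556)

α = (1.3083, -1.0875, -0.8556)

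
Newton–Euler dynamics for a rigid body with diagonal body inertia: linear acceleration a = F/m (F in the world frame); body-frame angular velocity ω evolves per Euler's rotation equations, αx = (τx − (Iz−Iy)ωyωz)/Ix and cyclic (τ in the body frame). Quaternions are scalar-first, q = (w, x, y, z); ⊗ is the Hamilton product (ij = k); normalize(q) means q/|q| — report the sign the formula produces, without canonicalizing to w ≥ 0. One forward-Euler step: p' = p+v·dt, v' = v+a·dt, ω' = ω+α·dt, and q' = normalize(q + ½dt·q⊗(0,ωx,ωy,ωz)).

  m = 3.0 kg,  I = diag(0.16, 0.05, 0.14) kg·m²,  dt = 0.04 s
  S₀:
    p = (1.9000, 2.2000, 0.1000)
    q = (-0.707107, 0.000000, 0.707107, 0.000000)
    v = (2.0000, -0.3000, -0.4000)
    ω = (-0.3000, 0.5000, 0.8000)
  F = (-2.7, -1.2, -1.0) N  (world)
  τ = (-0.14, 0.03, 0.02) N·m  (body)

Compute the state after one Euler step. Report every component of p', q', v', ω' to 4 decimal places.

p' = (1.9800, 2.1880, 0.0840)
q' = (-0.7140, 0.0156, 0.6999, -0.0071)
v' = (1.9640, -0.3160, -0.4133)
ω' = (-0.3440, 0.5278, 0.8010)

a = (-0.9000, -0.4000, -0.3333)
p + v·dt = (1.9800, 2.1880, 0.0840)
v + (F/m)dt = (1.9640, -0.3160, -0.4133)
gyro term ω×Iω = (0.0360, -0.0048, 0.0165)
(τ − ω×Iω)/I = (-1.1000, 0.6960, 0.0250)
ω + α·dt = (-0.3440, 0.5278, 0.8010)
2q̇ = q⊗(0,ω) = (-0.3535535, 0.7778177, -0.3535535, -0.3535535)
q' = normalize(q + ½dt·q⊗(0,ω)) = (-0.7140, 0.0156, 0.6999, -0.0071)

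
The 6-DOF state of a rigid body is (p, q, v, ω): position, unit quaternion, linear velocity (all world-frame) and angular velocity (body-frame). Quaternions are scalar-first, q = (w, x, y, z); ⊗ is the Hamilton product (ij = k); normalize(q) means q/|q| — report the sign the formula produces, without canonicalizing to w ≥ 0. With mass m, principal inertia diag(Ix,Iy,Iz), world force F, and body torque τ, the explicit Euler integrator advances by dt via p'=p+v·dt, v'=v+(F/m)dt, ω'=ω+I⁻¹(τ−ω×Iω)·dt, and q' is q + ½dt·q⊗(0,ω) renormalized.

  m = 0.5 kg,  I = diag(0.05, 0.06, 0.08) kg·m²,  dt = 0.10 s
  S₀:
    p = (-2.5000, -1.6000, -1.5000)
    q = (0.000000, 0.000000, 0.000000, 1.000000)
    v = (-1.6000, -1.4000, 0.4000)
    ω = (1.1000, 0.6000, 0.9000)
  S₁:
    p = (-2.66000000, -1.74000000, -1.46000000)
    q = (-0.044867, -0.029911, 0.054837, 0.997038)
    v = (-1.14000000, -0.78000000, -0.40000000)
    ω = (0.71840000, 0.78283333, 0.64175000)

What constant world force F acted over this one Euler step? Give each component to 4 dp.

F = (2.3000, 3.1000, -4.0000)

v₁ − v₀ = (0.46000000, 0.62000000, -0.80000000)
m·(v₁−v₀)/dt = (2.3000, 3.1000, -4.0000)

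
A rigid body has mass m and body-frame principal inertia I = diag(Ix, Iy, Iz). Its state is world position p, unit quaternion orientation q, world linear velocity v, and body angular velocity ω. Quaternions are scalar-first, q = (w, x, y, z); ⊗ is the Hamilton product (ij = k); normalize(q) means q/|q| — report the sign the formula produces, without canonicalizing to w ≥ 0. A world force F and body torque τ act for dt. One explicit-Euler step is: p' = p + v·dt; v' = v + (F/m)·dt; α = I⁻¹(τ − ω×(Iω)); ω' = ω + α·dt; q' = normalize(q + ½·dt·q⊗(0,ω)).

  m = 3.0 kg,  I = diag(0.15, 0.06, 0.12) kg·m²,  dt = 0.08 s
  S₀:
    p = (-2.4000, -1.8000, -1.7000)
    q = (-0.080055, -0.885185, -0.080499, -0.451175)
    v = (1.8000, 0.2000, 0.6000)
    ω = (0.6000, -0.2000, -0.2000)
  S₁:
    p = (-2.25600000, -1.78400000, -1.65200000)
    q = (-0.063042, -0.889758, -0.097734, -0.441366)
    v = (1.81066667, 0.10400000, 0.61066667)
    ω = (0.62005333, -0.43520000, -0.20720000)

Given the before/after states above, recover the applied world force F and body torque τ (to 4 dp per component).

F = (0.4000, -3.6000, 0.4000)
τ = (0.0400, -0.1800, 0.0000)

ω₁ − ω₀ = (0.02005333, -0.23520000, -0.00720000)
applied torque τ = (0.0400, -0.1800, 0.0000)
v₁ − v₀ = (0.01066667, -0.09600000, 0.01066667)
m·(v₁−v₀)/dt = (0.4000, -3.6000, 0.4000)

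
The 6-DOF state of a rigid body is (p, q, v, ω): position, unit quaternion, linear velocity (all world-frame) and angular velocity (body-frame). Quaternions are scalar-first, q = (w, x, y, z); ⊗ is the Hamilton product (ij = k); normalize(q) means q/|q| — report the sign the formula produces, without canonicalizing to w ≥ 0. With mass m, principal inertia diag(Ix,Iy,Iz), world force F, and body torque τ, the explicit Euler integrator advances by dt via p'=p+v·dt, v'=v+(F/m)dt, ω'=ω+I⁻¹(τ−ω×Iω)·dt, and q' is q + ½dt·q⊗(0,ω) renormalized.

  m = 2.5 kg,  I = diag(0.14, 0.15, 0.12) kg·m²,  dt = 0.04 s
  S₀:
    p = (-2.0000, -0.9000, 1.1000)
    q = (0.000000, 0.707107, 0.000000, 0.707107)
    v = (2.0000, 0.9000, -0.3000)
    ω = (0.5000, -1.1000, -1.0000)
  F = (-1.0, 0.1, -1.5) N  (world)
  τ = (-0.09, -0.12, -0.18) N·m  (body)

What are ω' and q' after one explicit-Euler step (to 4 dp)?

precession coupling ω×(Iω) = (-0.0330, -0.0100, -0.0055)
α = I⁻¹(τ − ω×Iω) = (-0.4071, -0.7333, -1.4542)
ω + α·dt = (0.4837, -1.1293, -1.0582)
Hamilton product q⊗(0,ω) = (0.3535535, 0.7778177, 1.0606605, -0.7778177)
updated quaternion q' = (0.0071, 0.7223, 0.0212, 0.6912)

ω' = (0.4837, -1.1293, -1.0582)
q' = (0.0071, 0.7223, 0.0212, 0.6912)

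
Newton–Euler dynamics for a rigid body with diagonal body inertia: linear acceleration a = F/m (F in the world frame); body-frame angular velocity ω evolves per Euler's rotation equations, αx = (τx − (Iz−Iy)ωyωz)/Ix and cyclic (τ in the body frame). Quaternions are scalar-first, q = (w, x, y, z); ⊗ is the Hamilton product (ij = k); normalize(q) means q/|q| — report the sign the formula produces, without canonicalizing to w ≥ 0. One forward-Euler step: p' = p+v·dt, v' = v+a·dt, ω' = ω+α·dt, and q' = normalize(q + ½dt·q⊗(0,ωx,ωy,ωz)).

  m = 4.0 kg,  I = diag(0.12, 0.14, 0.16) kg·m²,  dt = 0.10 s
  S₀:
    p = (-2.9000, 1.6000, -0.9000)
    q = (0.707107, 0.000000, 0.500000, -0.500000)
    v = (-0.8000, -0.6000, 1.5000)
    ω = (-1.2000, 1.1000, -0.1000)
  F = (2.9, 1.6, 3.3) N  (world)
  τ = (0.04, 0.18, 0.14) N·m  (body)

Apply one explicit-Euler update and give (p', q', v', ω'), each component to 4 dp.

p' = (-2.9800, 1.5400, -0.7500)
q' = (0.6749, -0.0174, 0.5670, -0.4720)
v' = (-0.7275, -0.5600, 1.5825)
ω' = (-1.1648, 1.2320, 0.0040)

a = (0.7250, 0.4000, 0.8250)
p' = p + v·dt = (-2.9800, 1.5400, -0.7500)
v + (F/m)dt = (-0.7275, -0.5600, 1.5825)
precession coupling ω×(Iω) = (-0.0022, -0.0048, -0.0264)
α = I⁻¹(τ − ω×Iω) = (0.3517, 1.3200, 1.0400)
new body rate ω' = (-1.1648, 1.2320, 0.0040)
2q̇ = q⊗(0,ω) = (-0.6000000, -0.3485284, 1.3778177, 0.5292893)
q + ½dt·q⊗(0,ω), renormalized = (0.6749, -0.0174, 0.5670, -0.4720)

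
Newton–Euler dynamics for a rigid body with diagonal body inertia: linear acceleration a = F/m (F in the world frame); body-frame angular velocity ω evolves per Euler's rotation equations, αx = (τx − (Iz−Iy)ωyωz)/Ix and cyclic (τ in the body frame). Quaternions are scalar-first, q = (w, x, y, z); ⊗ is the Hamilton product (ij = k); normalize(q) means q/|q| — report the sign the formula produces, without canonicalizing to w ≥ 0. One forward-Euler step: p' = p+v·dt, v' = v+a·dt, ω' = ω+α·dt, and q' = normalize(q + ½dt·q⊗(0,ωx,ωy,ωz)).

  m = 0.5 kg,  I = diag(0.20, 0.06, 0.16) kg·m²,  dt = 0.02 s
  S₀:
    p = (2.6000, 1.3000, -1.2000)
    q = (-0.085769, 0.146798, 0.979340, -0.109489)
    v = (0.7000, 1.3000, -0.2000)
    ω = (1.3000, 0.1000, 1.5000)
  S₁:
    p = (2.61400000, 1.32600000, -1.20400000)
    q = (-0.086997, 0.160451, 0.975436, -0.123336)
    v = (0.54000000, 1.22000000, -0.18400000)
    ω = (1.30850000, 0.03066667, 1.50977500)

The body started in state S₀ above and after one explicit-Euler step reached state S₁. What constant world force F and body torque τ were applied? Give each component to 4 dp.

F = (-4.0000, -2.0000, 0.4000)
τ = (0.1000, -0.1300, 0.0600)

ω₁ − ω₀ = (0.00850000, -0.06933333, 0.00977500)
precession coupling = (0.0150, 0.0780, -0.0182)
I·α + gyro = (0.1000, -0.1300, 0.0600)
v₁ − v₀ = (-0.16000000, -0.08000000, 0.01600000)
F = m·Δv/dt = (-4.0000, -2.0000, 0.4000)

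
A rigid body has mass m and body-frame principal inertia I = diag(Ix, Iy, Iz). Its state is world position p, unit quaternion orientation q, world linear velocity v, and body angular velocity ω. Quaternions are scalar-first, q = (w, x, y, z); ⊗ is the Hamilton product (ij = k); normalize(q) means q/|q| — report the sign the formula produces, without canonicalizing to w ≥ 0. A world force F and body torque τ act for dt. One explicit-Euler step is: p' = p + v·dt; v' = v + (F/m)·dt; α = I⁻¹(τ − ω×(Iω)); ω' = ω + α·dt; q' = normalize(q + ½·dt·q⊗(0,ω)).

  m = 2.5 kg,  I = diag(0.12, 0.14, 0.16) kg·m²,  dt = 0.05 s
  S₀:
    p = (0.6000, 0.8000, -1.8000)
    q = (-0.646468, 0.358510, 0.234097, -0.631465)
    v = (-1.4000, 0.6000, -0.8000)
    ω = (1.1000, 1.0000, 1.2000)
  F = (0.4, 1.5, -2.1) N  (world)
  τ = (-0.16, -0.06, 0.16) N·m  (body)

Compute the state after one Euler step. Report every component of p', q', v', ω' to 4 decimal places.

a = (0.1600, 0.6000, -0.8400)
new position p' = (0.5300, 0.8300, -1.8400)
v' = v + a·dt = (-1.3920, 0.6300, -0.8420)
α = I⁻¹(τ − ω×Iω) = (-1.5333, -0.0514, 0.8625)
ω' = ω + α·dt = (1.0233, 0.9974, 1.2431)
2q̇ = q⊗(0,ω) = (0.1293000, 0.2012666, -1.7712915, -0.6747583)
q + ½dt·q⊗(0,ω), renormalized = (-0.6425, 0.3631, 0.1896, -0.6476)

p' = (0.5300, 0.8300, -1.8400)
q' = (-0.6425, 0.3631, 0.1896, -0.6476)
v' = (-1.3920, 0.6300, -0.8420)
ω' = (1.0233, 0.9974, 1.2431)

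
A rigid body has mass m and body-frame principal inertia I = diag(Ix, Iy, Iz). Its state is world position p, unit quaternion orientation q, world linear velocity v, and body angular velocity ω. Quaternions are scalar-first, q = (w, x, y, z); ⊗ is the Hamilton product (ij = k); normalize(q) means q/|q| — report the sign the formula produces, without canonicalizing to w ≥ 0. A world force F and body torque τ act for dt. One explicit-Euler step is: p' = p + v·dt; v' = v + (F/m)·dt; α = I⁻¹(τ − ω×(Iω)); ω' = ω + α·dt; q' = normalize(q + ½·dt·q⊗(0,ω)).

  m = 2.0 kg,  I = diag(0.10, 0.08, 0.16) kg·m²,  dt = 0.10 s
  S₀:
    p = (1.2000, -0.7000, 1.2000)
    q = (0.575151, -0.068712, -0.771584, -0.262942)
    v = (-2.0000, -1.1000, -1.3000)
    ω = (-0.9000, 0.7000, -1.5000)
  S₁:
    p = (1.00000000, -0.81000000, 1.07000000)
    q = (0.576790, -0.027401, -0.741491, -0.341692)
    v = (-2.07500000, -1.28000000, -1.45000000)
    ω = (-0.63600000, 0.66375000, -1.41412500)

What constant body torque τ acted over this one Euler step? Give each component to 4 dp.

τ = (0.1800, -0.1100, 0.1500)

ω₁ − ω₀ = (0.26400000, -0.03625000, 0.08587500)
τ = I·(Δω/dt) + ω₀×(Iω₀) = (0.1800, -0.1100, 0.1500)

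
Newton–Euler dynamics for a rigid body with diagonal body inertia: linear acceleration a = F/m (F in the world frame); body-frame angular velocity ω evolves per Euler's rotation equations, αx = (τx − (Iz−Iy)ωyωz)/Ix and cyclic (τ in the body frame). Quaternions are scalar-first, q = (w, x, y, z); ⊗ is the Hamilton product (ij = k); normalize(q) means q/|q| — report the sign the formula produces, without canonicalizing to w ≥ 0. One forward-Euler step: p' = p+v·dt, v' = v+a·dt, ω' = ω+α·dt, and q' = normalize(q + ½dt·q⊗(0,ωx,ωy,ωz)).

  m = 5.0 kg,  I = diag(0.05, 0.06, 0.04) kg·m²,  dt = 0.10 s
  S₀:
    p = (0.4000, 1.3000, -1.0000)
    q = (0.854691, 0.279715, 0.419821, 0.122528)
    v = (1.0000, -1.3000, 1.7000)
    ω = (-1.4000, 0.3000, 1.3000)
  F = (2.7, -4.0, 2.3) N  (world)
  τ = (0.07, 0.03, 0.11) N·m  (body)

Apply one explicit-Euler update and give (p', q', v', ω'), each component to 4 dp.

linear accel F/m = (0.5400, -0.8000, 0.4600)
p' = p + v·dt = (0.5000, 1.1700, -0.8300)
new velocity v' = (1.0540, -1.3800, 1.7460)
precession coupling ω×(Iω) = (-0.0078, -0.0182, -0.0042)
(τ − ω×Iω)/I = (1.5560, 0.8033, 2.8550)
ω' = ω + α·dt = (-1.2444, 0.3803, 1.5855)
q⊗(0,ω) = (0.1063683, -0.6875585, -0.2787614, 1.7827622)
q' = normalize(q + ½dt·q⊗(0,ω)) = (0.8560, 0.2442, 0.4040, 0.2107)

p' = (0.5000, 1.1700, -0.8300)
q' = (0.8560, 0.2442, 0.4040, 0.2107)
v' = (1.0540, -1.3800, 1.7460)
ω' = (-1.2444, 0.3803, 1.5855)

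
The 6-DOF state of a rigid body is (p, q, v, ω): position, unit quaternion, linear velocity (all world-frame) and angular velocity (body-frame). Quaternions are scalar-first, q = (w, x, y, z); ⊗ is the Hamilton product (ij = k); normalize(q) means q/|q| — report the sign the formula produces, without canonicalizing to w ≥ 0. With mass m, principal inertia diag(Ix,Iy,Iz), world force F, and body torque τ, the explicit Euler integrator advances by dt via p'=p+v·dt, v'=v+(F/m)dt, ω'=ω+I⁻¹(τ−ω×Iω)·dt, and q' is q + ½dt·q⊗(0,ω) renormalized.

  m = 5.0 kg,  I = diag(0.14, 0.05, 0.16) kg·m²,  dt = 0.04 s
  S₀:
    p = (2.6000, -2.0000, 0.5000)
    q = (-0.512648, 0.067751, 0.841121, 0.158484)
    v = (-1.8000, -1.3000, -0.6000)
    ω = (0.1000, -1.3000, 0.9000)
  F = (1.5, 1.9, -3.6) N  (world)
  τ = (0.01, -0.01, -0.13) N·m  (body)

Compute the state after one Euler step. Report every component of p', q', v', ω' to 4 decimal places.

p + v·dt = (2.5280, -2.0520, 0.4760)
new velocity v' = (-1.7880, -1.2848, -0.6288)
(τ − ω×Iω)/I = (0.9907, -0.1640, -0.8856)
ω' = ω + α·dt = (0.1396, -1.3066, 0.8646)
q⊗(0,ω) = (0.9440466, 0.9117733, 0.6213149, -0.6335716)
updated quaternion q' = (-0.4935, 0.0859, 0.8531, 0.1457)

p' = (2.5280, -2.0520, 0.4760)
q' = (-0.4935, 0.0859, 0.8531, 0.1457)
v' = (-1.7880, -1.2848, -0.6288)
ω' = (0.1396, -1.3066, 0.8646)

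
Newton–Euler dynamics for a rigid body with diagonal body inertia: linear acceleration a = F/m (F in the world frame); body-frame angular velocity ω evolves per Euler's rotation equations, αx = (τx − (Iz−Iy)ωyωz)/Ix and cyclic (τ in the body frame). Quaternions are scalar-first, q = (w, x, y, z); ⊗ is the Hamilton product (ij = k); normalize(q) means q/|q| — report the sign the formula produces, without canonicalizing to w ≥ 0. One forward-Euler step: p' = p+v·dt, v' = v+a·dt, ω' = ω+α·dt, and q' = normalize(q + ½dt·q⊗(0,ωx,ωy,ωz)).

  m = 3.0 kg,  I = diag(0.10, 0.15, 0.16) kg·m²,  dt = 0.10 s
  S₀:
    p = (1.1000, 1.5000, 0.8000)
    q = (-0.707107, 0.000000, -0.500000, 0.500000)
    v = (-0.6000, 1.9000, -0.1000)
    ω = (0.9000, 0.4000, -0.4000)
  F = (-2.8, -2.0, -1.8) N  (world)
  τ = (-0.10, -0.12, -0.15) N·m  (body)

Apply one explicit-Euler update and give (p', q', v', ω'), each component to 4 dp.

a = (-0.9333, -0.6667, -0.6000)
p' = p + v·dt = (1.0400, 1.6900, 0.7900)
new velocity v' = (-0.6933, 1.8333, -0.1600)
α = I⁻¹(τ − ω×Iω) = (-0.9840, -0.9440, -1.0500)
ω + α·dt = (0.8016, 0.3056, -0.5050)
Hamilton product q⊗(0,ω) = (0.4000000, -0.6363963, 0.1671572, 0.7328428)
q' = normalize(q + ½dt·q⊗(0,ω)) = (-0.6861, -0.0318, -0.4909, 0.5359)

p' = (1.0400, 1.6900, 0.7900)
q' = (-0.6861, -0.0318, -0.4909, 0.5359)
v' = (-0.6933, 1.8333, -0.1600)
ω' = (0.8016, 0.3056, -0.5050)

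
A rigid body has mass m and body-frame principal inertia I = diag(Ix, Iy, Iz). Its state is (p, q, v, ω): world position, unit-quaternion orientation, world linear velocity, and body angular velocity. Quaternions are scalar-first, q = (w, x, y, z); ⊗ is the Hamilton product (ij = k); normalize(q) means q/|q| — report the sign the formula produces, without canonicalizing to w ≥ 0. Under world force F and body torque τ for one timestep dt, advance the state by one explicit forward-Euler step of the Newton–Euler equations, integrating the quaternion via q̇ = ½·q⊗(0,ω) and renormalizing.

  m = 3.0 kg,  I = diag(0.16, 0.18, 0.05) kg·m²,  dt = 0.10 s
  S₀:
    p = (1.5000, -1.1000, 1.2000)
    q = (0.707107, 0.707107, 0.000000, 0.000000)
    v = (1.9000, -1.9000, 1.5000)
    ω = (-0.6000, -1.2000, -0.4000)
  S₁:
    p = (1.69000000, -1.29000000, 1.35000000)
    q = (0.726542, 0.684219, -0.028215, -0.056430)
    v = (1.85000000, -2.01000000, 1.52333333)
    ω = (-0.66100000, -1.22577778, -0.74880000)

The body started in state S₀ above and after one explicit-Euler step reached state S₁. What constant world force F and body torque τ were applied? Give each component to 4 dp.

F = (-1.5000, -3.3000, 0.7000)
τ = (-0.1600, -0.0200, -0.1600)

rate change Δω = (-0.06100000, -0.02577778, -0.34880000)
precession coupling = (-0.0624, 0.0264, 0.0144)
I·α + gyro = (-0.1600, -0.0200, -0.1600)
velocity change Δv = (-0.05000000, -0.11000000, 0.02333333)
applied force F = (-1.5000, -3.3000, 0.7000)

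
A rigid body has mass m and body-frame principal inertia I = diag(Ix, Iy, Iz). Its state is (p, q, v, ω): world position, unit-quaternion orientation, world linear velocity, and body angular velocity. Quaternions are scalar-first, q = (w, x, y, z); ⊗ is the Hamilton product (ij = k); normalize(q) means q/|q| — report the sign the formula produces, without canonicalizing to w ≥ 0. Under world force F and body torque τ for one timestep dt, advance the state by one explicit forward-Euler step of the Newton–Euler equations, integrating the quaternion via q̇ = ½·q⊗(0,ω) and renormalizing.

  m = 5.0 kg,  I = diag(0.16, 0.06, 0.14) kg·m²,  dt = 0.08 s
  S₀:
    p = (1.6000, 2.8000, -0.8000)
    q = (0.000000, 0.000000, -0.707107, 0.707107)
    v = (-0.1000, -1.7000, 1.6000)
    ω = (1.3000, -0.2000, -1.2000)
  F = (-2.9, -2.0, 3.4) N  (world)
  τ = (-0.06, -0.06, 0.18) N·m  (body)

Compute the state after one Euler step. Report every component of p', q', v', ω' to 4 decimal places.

p + v·dt = (1.5920, 2.6640, -0.6720)
v' = v + a·dt = (-0.1464, -1.7320, 1.6544)
(τ − ω×Iω)/I = (-0.4950, -0.4800, 1.1000)
ω + α·dt = (1.2604, -0.2384, -1.1120)
2q̇ = q⊗(0,ω) = (0.7071070, 0.9899498, 0.9192391, 0.9192391)
q' = normalize(q + ½dt·q⊗(0,ω)) = (0.0282, 0.0395, -0.6686, 0.7420)

p' = (1.5920, 2.6640, -0.6720)
q' = (0.0282, 0.0395, -0.6686, 0.7420)
v' = (-0.1464, -1.7320, 1.6544)
ω' = (1.2604, -0.2384, -1.1120)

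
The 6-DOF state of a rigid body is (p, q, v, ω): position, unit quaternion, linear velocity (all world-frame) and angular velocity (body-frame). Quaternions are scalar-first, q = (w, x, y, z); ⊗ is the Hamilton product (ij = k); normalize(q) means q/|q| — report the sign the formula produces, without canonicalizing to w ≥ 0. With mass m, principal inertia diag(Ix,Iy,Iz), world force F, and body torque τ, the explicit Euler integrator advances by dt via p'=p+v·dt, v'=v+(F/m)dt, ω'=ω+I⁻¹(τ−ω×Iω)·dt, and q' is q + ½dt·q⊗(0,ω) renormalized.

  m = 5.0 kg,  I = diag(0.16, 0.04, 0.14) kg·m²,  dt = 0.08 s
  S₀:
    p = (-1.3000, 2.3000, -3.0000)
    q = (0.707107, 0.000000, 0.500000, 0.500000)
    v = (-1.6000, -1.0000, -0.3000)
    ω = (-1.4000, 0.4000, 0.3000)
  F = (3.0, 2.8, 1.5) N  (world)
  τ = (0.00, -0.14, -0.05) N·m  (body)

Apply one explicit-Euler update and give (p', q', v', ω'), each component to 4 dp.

p' = (-1.4280, 2.2200, -3.0240)
q' = (0.6919, -0.0415, 0.4825, 0.5355)
v' = (-1.5520, -0.9552, -0.2760)
ω' = (-1.4060, 0.1368, 0.2330)

linear accel F/m = (0.6000, 0.5600, 0.3000)
p' = p + v·dt = (-1.4280, 2.2200, -3.0240)
v + (F/m)dt = (-1.5520, -0.9552, -0.2760)
angular accel α = (-0.0750, -3.2900, -0.8371)
ω + α·dt = (-1.4060, 0.1368, 0.2330)
Hamilton product q⊗(0,ω) = (-0.3500000, -1.0399498, -0.4171572, 0.9121321)
q + ½dt·q⊗(0,ω), renormalized = (0.6919, -0.0415, 0.4825, 0.5355)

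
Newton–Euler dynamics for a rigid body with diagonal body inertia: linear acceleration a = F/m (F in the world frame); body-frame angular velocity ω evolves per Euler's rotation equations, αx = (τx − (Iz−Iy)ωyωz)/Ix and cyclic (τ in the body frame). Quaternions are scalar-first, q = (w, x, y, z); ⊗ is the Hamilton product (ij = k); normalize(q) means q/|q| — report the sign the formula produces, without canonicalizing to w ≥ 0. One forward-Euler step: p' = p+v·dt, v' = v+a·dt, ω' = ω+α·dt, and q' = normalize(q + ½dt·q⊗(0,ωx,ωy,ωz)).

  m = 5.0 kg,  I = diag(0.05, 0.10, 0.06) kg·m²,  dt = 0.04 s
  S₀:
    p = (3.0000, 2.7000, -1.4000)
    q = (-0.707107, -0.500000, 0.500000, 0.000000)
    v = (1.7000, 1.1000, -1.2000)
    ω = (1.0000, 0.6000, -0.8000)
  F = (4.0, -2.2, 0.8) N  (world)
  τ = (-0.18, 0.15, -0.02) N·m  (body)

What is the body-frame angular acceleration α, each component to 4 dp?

α = (-3.9840, 1.4200, -0.8333)

ω×(Iω) gyroscopic = (0.0192, 0.0080, 0.0300)
(τ − ω×Iω)/I = (-3.9840, 1.4200, -0.8333)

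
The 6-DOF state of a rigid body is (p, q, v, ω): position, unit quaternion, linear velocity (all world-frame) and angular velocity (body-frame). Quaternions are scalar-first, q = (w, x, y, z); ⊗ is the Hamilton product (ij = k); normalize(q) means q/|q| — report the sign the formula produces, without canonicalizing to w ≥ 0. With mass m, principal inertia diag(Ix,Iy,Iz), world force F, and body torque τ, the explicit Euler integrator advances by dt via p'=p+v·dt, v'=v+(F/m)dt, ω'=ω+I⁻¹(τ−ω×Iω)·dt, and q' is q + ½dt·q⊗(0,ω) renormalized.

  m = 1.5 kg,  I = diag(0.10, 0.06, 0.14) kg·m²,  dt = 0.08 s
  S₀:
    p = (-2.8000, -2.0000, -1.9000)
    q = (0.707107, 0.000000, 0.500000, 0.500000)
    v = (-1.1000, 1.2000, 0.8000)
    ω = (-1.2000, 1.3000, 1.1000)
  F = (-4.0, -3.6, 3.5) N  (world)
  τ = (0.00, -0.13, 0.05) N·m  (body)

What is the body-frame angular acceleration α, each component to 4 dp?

gyro term ω×Iω = (0.1144, 0.0528, 0.0624)
angular accel α = (-1.1440, -3.0467, -0.0886)

α = (-1.1440, -3.0467, -0.0886)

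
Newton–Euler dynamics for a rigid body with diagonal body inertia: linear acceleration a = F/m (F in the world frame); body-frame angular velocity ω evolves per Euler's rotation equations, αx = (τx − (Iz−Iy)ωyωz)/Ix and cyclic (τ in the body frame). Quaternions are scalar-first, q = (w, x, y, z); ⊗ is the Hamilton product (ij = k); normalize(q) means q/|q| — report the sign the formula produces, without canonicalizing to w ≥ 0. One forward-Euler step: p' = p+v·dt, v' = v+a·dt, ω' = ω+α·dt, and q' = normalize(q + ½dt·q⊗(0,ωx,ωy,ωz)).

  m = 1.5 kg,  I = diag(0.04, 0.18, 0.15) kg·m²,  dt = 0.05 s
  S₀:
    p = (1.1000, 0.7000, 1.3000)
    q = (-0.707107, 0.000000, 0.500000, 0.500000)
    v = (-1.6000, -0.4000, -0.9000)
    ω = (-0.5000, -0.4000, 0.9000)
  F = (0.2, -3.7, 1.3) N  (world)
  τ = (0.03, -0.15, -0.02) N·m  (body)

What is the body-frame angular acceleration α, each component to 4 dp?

precession coupling ω×(Iω) = (0.0108, 0.0495, 0.0280)
α = I⁻¹(τ − ω×Iω) = (0.4800, -1.1083, -0.3200)

α = (0.4800, -1.1083, -0.3200)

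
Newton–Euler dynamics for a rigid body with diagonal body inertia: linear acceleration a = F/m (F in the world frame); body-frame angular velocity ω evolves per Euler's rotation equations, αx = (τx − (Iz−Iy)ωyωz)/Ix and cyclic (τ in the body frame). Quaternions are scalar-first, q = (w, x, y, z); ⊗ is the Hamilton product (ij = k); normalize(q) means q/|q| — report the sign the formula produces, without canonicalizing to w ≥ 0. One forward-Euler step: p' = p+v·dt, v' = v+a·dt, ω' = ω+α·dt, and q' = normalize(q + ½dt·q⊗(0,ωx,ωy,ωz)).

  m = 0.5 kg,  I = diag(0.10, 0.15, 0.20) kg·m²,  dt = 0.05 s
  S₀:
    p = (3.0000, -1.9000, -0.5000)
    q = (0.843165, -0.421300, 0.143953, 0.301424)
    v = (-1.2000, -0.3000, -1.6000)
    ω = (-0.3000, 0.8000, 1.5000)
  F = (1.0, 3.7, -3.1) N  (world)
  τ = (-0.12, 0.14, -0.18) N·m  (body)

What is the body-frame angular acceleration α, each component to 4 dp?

precession coupling ω×(Iω) = (0.0600, 0.0450, -0.0120)
angular accel α = (-1.8000, 0.6333, -0.8400)

α = (-1.8000, 0.6333, -0.8400)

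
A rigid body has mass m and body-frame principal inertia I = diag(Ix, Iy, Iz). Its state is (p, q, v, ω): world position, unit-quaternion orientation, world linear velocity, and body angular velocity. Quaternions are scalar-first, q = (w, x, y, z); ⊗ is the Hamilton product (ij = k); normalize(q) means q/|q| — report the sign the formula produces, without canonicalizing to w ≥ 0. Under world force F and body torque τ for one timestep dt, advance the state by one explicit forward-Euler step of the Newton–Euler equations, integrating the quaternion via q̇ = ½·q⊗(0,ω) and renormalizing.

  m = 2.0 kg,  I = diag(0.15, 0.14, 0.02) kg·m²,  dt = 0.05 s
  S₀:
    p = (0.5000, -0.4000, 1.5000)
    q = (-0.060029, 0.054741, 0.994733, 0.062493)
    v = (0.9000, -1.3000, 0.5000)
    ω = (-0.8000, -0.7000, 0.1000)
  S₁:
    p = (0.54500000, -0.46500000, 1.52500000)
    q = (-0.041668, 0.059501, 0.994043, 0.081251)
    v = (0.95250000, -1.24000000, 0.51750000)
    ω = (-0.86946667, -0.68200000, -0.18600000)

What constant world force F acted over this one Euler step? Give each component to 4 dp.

Δv = v₁−v₀ = (0.05250000, 0.06000000, 0.01750000)
applied force F = (2.1000, 2.4000, 0.7000)

F = (2.1000, 2.4000, 0.7000)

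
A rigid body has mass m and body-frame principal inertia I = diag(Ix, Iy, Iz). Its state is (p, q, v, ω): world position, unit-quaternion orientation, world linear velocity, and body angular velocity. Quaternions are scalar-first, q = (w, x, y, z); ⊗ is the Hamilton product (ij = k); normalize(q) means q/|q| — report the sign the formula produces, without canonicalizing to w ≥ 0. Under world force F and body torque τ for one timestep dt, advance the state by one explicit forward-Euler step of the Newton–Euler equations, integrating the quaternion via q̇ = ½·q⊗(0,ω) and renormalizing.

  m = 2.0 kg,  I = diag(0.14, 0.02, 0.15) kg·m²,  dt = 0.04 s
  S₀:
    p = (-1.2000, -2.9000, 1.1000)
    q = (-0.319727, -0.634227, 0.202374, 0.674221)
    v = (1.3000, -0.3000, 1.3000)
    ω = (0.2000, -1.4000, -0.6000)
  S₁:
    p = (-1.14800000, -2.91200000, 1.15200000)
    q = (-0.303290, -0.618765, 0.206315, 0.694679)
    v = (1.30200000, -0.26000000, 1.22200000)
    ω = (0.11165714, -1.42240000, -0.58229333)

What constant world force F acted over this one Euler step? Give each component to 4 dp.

F = (0.1000, 2.0000, -3.9000)

Δv = v₁−v₀ = (0.00200000, 0.04000000, -0.07800000)
m·(v₁−v₀)/dt = (0.1000, 2.0000, -3.9000)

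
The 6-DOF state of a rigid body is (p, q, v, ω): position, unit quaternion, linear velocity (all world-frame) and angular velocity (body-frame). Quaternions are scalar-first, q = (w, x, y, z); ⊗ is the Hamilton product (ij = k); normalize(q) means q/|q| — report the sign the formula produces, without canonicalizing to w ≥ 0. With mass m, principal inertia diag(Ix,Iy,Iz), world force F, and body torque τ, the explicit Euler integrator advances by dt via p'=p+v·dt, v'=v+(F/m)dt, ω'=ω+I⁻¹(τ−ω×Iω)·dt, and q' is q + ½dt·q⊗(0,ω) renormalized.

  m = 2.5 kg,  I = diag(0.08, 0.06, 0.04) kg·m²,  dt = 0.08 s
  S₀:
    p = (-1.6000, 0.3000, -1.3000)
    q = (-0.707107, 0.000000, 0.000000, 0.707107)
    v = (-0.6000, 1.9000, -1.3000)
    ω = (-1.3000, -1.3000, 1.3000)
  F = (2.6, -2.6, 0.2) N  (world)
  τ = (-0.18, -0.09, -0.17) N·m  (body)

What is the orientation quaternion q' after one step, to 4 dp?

q⊗(0,ω) = (-0.9192391, 1.8384782, 0.0000000, -0.9192391)
updated quaternion q' = (-0.7409, 0.0732, 0.0000, 0.6676)

q' = (-0.7409, 0.0732, 0.0000, 0.6676)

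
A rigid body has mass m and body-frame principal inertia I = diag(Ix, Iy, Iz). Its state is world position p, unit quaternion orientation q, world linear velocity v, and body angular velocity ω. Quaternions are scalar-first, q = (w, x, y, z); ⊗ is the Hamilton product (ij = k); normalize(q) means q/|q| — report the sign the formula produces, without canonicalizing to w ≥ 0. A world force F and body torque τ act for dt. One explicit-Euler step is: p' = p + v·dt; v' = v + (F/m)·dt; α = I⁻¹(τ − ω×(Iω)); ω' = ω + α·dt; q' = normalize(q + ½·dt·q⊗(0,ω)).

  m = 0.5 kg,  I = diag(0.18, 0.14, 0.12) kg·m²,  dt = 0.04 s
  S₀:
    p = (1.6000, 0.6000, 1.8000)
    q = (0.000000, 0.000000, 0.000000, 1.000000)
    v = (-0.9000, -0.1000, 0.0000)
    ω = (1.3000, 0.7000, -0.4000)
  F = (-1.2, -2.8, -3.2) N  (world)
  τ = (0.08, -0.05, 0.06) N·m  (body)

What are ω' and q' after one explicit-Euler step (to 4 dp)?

ω' = (1.3165, 0.6946, -0.3679)
q' = (0.0080, -0.0140, 0.0260, 0.9995)

α = I⁻¹(τ − ω×Iω) = (0.4133, -0.1343, 0.8033)
new body rate ω' = (1.3165, 0.6946, -0.3679)
q⊗(0,ω) = (0.4000000, -0.7000000, 1.3000000, 0.0000000)
updated quaternion q' = (0.0080, -0.0140, 0.0260, 0.9995)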